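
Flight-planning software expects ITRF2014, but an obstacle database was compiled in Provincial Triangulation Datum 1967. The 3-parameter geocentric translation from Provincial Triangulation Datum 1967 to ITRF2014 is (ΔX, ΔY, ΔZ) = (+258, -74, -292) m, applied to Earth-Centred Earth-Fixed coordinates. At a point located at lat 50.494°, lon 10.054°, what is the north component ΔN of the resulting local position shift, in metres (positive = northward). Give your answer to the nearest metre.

ΔN = -372 m

The local north axis is (−sin φ cos λ, −sin φ sin λ, cos φ), giving ΔN = -196.005 + 9.967 − 185.758 = -371.80 m.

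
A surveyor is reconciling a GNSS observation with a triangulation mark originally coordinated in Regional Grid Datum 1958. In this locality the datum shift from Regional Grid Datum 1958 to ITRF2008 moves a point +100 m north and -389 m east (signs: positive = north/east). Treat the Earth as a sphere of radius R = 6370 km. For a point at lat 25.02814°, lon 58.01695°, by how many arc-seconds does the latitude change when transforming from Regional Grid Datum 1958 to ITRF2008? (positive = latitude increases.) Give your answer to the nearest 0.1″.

Δφ = 3.2″

On a sphere of radius R, 1 rad of latitude = R, so Δφ = ΔN / R = 100.0 / 6370000 = 1.5699e-05 rad = 3.238″.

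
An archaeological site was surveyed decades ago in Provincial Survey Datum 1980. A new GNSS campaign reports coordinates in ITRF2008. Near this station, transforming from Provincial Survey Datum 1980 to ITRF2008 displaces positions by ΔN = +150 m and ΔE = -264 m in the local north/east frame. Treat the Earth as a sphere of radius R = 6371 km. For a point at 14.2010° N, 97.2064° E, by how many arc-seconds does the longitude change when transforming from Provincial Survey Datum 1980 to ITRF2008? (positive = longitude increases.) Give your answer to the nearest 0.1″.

Δλ = -8.8″

At latitude 14.2010°, cos φ = 0.969441.
One radian of longitude at latitude φ spans R cos φ, so Δλ = ΔE / (R cos φ) = -264.0 / (6371000 × 0.969441) = -4.2744e-05 rad = -8.817″.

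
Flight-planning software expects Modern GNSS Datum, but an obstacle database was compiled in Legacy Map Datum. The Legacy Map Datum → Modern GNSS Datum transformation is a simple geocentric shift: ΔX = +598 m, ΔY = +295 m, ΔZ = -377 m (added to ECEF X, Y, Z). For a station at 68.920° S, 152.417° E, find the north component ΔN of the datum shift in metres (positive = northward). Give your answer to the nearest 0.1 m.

At φ = -68.920°, λ = 152.417°: sin φ = -0.933079, cos φ = 0.359671, sin λ = 0.463033, cos λ = -0.886341.
ΔN = −sin φ cos λ·ΔX − sin φ sin λ·ΔY + cos φ·ΔZ = −(-0.933079)(-0.886341)(598) − (-0.933079)(0.463033)(295) + (0.359671)(-377) = -502.70 m.

ΔN = -502.7 m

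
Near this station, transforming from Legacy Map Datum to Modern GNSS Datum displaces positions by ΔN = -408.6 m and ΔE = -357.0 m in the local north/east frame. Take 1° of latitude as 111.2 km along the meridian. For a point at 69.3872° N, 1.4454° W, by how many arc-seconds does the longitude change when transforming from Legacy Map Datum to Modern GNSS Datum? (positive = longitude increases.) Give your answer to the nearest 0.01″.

At latitude 69.3872°, cos φ = 0.352051.
1° of longitude at this latitude = 111.2 × cos φ = 39.15 km, so Δλ = -357.0 / 39148.0 = -0.0091192° = -32.829″.

Δλ = -32.83″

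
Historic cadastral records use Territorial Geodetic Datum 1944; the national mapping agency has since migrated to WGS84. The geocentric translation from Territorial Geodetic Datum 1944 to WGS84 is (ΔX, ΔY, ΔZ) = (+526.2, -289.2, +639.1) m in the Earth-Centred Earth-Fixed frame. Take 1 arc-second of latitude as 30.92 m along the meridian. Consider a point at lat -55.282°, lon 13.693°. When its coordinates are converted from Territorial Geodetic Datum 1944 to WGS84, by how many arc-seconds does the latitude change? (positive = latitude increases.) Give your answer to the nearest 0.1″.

sin φ = -0.821965, cos φ = 0.569538, sin λ = 0.236719, cos λ = 0.971578.
North component: ΔN = −sin φ cos λ·ΔX − sin φ sin λ·ΔY + cos φ·ΔZ = −(-0.821965)(0.971578)(526.2) − (-0.821965)(0.236719)(-289.2) + (0.569538)(639.1) = 727.95 m.
1° of latitude spans 3600 × 30.92 = 111312 m, so Δφ = 727.95 / 111312 × 3600 = 23.543″.

Δφ = 23.5″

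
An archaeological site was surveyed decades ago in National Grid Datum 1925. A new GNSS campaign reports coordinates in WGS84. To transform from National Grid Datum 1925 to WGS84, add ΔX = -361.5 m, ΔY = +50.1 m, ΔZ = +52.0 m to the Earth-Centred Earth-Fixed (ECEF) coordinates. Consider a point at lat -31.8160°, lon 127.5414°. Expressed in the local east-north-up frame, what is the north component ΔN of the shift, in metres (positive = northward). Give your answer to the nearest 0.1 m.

The local north axis is (−sin φ cos λ, −sin φ sin λ, cos φ), giving ΔN = 116.127 + 20.943 + 44.187 = 181.26 m.

ΔN = 181.3 m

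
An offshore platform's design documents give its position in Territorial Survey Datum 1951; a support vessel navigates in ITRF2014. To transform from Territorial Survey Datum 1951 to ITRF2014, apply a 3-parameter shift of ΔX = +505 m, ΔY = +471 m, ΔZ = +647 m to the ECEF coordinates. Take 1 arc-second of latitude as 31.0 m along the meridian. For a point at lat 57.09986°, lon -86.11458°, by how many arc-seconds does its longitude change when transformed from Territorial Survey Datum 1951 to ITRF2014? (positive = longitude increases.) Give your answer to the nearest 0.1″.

Δλ = 31.8″

sin φ = 0.839619, cos φ = 0.543177, sin λ = -0.997702, cos λ = 0.067761.
East component: ΔE = −sin λ·ΔX + cos λ·ΔY = −(-0.997702)(505) + (0.067761)(471) = 535.75 m.
1° of latitude spans 3600 × 31.00 = 111600 m; at latitude φ, 1° of longitude spans that × cos φ = 60618.5 m, so Δλ = 535.75 / 60618.5 × 3600 = 31.817″.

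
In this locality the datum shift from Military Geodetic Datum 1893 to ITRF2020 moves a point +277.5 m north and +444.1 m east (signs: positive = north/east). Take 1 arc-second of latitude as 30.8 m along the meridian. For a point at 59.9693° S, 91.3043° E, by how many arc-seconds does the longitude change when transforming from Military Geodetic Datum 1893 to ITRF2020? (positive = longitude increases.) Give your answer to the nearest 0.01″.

Δλ = 28.81″

At latitude -59.9693°, cos φ = 0.500464.
1″ of longitude at this latitude = 30.80 × cos φ = 15.4143 m, so Δλ = 444.1 / 15.4143 = 28.811″.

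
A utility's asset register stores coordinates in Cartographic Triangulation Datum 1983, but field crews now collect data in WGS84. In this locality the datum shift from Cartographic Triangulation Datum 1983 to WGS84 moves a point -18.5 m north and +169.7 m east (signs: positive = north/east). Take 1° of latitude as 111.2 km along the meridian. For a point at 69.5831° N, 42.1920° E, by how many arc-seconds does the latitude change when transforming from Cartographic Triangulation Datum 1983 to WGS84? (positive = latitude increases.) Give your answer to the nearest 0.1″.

1° of latitude = 111.2 km, so Δφ = -18.5 / 111200 = -0.0001664° = -0.599″.

Δφ = -0.6″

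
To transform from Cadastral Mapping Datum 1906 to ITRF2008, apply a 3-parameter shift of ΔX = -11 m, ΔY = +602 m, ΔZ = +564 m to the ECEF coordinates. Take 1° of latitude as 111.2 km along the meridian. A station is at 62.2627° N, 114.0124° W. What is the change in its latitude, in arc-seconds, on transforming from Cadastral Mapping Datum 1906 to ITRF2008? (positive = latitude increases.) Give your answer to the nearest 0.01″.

Δφ = 24.13″

sin φ = 0.885091, cos φ = 0.465418, sin λ = -0.913457, cos λ = -0.406934.
North component: ΔN = −sin φ cos λ·ΔX − sin φ sin λ·ΔY + cos φ·ΔZ = −(0.885091)(-0.406934)(-11) − (0.885091)(-0.913457)(602) + (0.465418)(564) = 745.25 m.
1° of latitude spans 111200 m, so Δφ = 745.25 / 111200 × 3600 = 24.127″.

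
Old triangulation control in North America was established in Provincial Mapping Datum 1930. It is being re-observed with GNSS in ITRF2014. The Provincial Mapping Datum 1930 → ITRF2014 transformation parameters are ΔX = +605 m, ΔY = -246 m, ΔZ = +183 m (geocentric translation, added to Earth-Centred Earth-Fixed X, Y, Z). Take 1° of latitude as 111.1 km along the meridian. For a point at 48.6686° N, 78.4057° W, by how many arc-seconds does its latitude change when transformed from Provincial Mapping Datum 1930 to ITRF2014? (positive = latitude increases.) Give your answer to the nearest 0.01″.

Δφ = -4.91″

sin φ = 0.750902, cos φ = 0.660413, sin λ = -0.979595, cos λ = 0.200980.
North component: ΔN = −sin φ cos λ·ΔX − sin φ sin λ·ΔY + cos φ·ΔZ = −(0.750902)(0.200980)(605) − (0.750902)(-0.979595)(-246) + (0.660413)(183) = -151.40 m.
1° of latitude spans 111100 m, so Δφ = -151.40 / 111100 × 3600 = -4.906″.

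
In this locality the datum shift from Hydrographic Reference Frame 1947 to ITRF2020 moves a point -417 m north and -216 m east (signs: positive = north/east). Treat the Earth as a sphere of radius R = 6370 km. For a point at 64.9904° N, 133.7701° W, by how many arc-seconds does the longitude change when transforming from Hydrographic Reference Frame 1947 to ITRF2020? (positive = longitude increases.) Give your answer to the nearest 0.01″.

Δλ = -16.54″

At latitude 64.9904°, cos φ = 0.422770.
One radian of longitude at latitude φ spans R cos φ, so Δλ = ΔE / (R cos φ) = -216.0 / (6370000 × 0.422770) = -8.0207e-05 rad = -16.544″.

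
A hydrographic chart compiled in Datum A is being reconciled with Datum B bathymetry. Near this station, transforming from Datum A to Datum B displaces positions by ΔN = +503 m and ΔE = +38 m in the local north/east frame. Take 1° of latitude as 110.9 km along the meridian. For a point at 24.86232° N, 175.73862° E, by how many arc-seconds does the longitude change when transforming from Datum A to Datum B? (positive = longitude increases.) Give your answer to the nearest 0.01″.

At latitude 24.86232°, cos φ = 0.907321.
1° of longitude at this latitude = 110.9 × cos φ = 100.62 km, so Δλ = 38.0 / 100621.9 = 0.0003777° = 1.360″.

Δλ = 1.36″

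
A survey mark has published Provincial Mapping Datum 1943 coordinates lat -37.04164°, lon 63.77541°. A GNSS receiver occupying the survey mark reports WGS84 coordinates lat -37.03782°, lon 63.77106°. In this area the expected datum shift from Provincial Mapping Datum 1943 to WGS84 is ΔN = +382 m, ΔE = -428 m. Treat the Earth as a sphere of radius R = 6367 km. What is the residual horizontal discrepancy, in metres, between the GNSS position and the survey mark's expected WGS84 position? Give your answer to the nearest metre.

60 m

Observed coordinate differences: Δφ = +0.00382°, Δλ = -0.00435°.
Converting to metres (1° lat = 111125 m, cos φ = 0.798198): observed ΔN = 424.5 m, observed ΔE = -385.8 m.
Subtracting the expected shift leaves a residual of 424.5 − (382) = 42.5 m north and -385.8 − (-428) = 42.2 m east.
Residual distance = √(42.5² + 42.2²) = 59.9 m.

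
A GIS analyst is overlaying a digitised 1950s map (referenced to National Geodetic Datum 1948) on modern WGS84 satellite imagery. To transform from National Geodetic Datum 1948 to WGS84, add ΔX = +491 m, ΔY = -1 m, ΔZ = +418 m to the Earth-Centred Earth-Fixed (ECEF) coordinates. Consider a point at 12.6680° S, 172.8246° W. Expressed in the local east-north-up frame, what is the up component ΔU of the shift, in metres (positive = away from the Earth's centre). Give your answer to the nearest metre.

At φ = -12.6680°, λ = -172.8246°: sin φ = -0.219301, cos φ = 0.975657, sin λ = -0.124907, cos λ = -0.992168.
ΔU = cos φ cos λ·ΔX + cos φ sin λ·ΔY + sin φ·ΔZ = (0.975657)(-0.992168)(491) + (0.975657)(-0.124907)(-1) + (-0.219301)(418) = -566.84 m.

ΔU = -567 m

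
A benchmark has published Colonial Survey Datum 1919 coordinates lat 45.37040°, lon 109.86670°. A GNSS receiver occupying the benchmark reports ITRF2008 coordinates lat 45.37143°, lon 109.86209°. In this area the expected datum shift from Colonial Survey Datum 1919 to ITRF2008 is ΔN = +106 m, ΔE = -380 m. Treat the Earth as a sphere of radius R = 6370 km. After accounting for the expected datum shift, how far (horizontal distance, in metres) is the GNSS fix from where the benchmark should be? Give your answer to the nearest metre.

Observed coordinate differences: Δφ = +0.00103°, Δλ = -0.00461°.
Converting to metres (1° lat = 111177 m, cos φ = 0.702521): observed ΔN = 114.5 m, observed ΔE = -360.1 m.
Subtracting the expected shift leaves a residual of 114.5 − (106) = 8.5 m north and -360.1 − (-380) = 19.9 m east.
Residual distance = √(8.5² + 19.9²) = 21.7 m.

22 m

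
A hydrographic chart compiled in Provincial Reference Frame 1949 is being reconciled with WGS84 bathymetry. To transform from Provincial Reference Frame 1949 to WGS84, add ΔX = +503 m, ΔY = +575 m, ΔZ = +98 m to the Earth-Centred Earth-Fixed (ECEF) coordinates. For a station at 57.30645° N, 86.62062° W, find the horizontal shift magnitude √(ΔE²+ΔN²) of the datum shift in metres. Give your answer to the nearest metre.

741 m

The local east axis at (φ, λ) is (−sin λ, cos λ, 0), so ΔE = −sin(-86.62062°)·503 + cos(-86.62062°)·575 = 536.02 m.
The local north axis is (−sin φ cos λ, −sin φ sin λ, cos φ), giving ΔN = -24.953 + 483.062 + 52.934 = 511.04 m.
Horizontal magnitude = √(ΔE² + ΔN²) = √(536.02² + 511.04²) = 740.60 m.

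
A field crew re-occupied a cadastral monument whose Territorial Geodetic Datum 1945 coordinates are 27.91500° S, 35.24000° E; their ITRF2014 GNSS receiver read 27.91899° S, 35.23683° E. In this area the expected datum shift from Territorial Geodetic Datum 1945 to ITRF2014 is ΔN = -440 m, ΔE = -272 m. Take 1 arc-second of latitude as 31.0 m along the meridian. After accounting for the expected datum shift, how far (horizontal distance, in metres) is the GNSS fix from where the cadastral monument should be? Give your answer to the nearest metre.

Observed coordinate differences: Δφ = -0.00399°, Δλ = -0.00317°.
Converting to metres (1° lat = 111600 m, cos φ = 0.883643): observed ΔN = -445.3 m, observed ΔE = -312.6 m.
Subtracting the expected shift leaves a residual of -445.3 − (-440) = -5.3 m north and -312.6 − (-272) = -40.6 m east.
Residual distance = √((-5.3)² + (-40.6)²) = 41.0 m.

41 m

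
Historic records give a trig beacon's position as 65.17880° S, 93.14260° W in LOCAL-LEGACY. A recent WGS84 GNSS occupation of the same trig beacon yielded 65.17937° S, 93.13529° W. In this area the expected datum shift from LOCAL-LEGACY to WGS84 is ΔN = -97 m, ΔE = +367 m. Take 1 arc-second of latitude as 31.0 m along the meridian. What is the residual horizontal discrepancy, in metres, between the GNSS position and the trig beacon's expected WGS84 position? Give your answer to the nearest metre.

41 m

Observed coordinate differences: Δφ = -0.00057°, Δλ = +0.00731°.
Converting to metres (1° lat = 111600 m, cos φ = 0.419788): observed ΔN = -63.6 m, observed ΔE = 342.5 m.
Subtracting the expected shift leaves a residual of -63.6 − (-97) = 33.4 m north and 342.5 − (367) = -24.5 m east.
Residual distance = √(33.4² + (-24.5)²) = 41.4 m.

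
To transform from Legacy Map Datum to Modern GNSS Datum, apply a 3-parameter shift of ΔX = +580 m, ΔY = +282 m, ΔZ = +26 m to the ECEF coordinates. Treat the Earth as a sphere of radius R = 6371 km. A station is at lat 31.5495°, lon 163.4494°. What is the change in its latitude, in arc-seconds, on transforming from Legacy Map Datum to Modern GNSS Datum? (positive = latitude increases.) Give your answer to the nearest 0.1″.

sin φ = 0.523235, cos φ = 0.852188, sin λ = 0.284862, cos λ = -0.958569.
North component: ΔN = −sin φ cos λ·ΔX − sin φ sin λ·ΔY + cos φ·ΔZ = −(0.523235)(-0.958569)(580) − (0.523235)(0.284862)(282) + (0.852188)(26) = 271.03 m.
1° of latitude spans πR/180 = 111195 m, so Δφ = 271.03 / 111195 × 3600 = 8.775″.

Δφ = 8.8″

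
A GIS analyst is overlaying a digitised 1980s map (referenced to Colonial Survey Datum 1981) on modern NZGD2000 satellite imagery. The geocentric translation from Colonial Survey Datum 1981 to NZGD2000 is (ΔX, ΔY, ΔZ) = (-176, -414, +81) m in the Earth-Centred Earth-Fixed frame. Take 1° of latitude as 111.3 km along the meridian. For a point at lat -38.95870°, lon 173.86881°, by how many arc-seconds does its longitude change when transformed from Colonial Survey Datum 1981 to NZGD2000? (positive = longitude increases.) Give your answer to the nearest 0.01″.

Δλ = 17.90″

sin φ = -0.628760, cos φ = 0.777599, sin λ = 0.106805, cos λ = -0.994280.
East component: ΔE = −sin λ·ΔX + cos λ·ΔY = −(0.106805)(-176) + (-0.994280)(-414) = 430.43 m.
1° of latitude spans 111300 m; at latitude φ, 1° of longitude spans that × cos φ = 86546.8 m, so Δλ = 430.43 / 86546.8 × 3600 = 17.904″.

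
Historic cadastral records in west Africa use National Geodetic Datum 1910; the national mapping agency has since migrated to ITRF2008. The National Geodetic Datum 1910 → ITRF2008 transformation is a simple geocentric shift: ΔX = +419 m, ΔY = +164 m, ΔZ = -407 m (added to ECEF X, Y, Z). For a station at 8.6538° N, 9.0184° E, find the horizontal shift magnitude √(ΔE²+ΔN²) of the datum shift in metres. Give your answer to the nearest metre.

The local east axis at (φ, λ) is (−sin λ, cos λ, 0), so ΔE = −sin(9.0184°)·419 + cos(9.0184°)·164 = 96.29 m.
The local north axis is (−sin φ cos λ, −sin φ sin λ, cos φ), giving ΔN = -62.265 − 3.868 − 402.367 = -468.50 m.
Horizontal magnitude = √(ΔE² + ΔN²) = √(96.29² + (-468.50)²) = 478.29 m.

478 m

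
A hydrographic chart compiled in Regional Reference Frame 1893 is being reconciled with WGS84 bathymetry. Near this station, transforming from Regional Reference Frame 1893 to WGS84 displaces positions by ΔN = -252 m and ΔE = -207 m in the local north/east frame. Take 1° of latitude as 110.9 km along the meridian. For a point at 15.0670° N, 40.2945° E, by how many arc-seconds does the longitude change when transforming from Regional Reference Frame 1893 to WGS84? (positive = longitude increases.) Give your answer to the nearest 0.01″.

At latitude 15.0670°, cos φ = 0.965623.
1° of longitude at this latitude = 110.9 × cos φ = 107.09 km, so Δλ = -207.0 / 107087.5 = -0.0019330° = -6.959″.

Δλ = -6.96″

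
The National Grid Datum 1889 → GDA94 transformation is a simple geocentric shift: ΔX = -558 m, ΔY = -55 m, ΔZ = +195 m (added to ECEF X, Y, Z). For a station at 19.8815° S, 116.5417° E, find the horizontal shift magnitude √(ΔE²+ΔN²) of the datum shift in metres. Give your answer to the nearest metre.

At φ = -19.8815°, λ = 116.5417°: sin φ = -0.340076, cos φ = 0.940398, sin λ = 0.894609, cos λ = -0.446849.
ΔE = −sin λ·ΔX + cos λ·ΔY = −(0.894609)·(-558) + (-0.446849)·(-55) = 523.77 m.
ΔN = −sin φ cos λ·ΔX − sin φ sin λ·ΔY + cos φ·ΔZ = −(-0.340076)(-0.446849)(-558) − (-0.340076)(0.894609)(-55) + (0.940398)(195) = 251.44 m.
Horizontal magnitude = √(ΔE² + ΔN²) = √(523.77² + 251.44²) = 581.00 m.

581 m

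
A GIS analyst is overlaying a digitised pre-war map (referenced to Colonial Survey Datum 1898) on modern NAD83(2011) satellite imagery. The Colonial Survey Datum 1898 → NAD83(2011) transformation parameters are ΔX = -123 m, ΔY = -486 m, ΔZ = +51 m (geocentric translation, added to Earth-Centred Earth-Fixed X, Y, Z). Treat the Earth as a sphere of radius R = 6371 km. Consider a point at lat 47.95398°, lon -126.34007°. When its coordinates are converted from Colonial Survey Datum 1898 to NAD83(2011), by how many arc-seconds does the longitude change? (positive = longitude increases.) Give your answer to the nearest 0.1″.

sin φ = 0.742607, cos φ = 0.669727, sin λ = -0.805514, cos λ = -0.592577.
East component: ΔE = −sin λ·ΔX + cos λ·ΔY = −(-0.805514)(-123) + (-0.592577)(-486) = 188.91 m.
1° of latitude spans πR/180 = 111195 m; at latitude φ, 1° of longitude spans that × cos φ = 74470.3 m, so Δλ = 188.91 / 74470.3 × 3600 = 9.132″.

Δλ = 9.1″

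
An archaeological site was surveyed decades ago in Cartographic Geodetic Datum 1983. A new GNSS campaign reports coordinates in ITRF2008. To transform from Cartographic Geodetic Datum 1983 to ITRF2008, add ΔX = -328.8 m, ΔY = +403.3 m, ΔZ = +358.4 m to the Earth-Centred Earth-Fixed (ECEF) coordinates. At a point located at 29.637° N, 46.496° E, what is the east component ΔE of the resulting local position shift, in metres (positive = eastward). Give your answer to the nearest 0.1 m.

ΔE = 516.1 m

At φ = 29.637°, λ = 46.496°: sin φ = 0.494503, cos φ = 0.869176, sin λ = 0.725326, cos λ = 0.688405.
ΔE = −sin λ·ΔX + cos λ·ΔY = −(0.725326)·(-328.8) + (0.688405)·(403.3) = 516.12 m.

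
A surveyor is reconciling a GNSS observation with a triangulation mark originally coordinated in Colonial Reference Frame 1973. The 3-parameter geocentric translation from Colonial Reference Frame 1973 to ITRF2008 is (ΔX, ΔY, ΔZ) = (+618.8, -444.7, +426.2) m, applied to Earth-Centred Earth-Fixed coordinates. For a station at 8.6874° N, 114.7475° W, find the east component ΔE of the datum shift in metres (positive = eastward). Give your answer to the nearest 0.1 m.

ΔE = 748.1 m

At φ = 8.6874°, λ = -114.7475°: sin φ = 0.151043, cos φ = 0.988527, sin λ = -0.908161, cos λ = -0.418620.
ΔE = −sin λ·ΔX + cos λ·ΔY = −(-0.908161)·(618.8) + (-0.418620)·(-444.7) = 748.13 m.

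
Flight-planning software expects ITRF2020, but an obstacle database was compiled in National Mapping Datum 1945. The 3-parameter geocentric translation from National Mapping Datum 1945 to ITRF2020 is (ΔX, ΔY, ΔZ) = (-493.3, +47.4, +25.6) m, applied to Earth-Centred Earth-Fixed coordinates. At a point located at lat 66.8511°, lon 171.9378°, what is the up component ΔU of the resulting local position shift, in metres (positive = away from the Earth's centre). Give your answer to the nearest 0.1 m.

At φ = 66.8511°, λ = 171.9378°: sin φ = 0.919486, cos φ = 0.393122, sin λ = 0.140248, cos λ = -0.990116.
ΔU = cos φ cos λ·ΔX + cos φ sin λ·ΔY + sin φ·ΔZ = (0.393122)(-0.990116)(-493.3) + (0.393122)(0.140248)(47.4) + (0.919486)(25.6) = 218.16 m.

ΔU = 218.2 m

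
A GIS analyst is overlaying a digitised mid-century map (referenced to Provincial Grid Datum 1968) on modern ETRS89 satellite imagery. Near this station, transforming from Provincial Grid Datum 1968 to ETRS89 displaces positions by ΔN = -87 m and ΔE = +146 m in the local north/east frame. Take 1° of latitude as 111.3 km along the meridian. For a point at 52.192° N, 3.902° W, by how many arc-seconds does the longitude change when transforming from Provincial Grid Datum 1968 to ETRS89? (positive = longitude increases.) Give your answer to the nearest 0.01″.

At latitude 52.192°, cos φ = 0.613017.
1° of longitude at this latitude = 111.3 × cos φ = 68.23 km, so Δλ = 146.0 / 68228.8 = 0.0021399° = 7.703″.

Δλ = 7.70″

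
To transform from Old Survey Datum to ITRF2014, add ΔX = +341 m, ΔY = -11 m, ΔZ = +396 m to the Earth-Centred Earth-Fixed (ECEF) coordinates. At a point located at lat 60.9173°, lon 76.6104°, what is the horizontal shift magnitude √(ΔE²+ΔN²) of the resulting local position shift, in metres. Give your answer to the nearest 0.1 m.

359.7 m

At φ = 60.9173°, λ = 76.6104°: sin φ = 0.873919, cos φ = 0.486072, sin λ = 0.972818, cos λ = 0.231571.
ΔE = −sin λ·ΔX + cos λ·ΔY = −(0.972818)·(341) + (0.231571)·(-11) = -334.28 m.
ΔN = −sin φ cos λ·ΔX − sin φ sin λ·ΔY + cos φ·ΔZ = −(0.873919)(0.231571)(341) − (0.873919)(0.972818)(-11) + (0.486072)(396) = 132.83 m.
Horizontal magnitude = √(ΔE² + ΔN²) = √((-334.28)² + 132.83²) = 359.70 m.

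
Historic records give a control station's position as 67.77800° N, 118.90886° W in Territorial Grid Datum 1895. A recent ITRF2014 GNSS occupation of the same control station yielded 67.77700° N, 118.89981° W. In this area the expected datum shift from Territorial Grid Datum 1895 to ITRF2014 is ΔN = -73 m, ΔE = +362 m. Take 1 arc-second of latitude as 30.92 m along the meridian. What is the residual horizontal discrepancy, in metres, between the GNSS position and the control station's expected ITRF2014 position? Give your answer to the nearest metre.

43 m

Observed coordinate differences: Δφ = -0.00100°, Δλ = +0.00905°.
Converting to metres (1° lat = 111312 m, cos φ = 0.378196): observed ΔN = -111.3 m, observed ΔE = 381.0 m.
Subtracting the expected shift leaves a residual of -111.3 − (-73) = -38.3 m north and 381.0 − (362) = 19.0 m east.
Residual distance = √((-38.3)² + 19.0²) = 42.8 m.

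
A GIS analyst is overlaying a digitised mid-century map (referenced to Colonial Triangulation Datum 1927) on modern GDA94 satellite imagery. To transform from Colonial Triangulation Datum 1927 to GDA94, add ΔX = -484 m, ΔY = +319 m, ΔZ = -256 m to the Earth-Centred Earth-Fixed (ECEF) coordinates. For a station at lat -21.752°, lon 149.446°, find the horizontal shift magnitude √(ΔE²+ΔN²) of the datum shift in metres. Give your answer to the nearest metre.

The local east axis at (φ, λ) is (−sin λ, cos λ, 0), so ΔE = −sin(149.446°)·(-484) + cos(149.446°)·319 = -28.67 m.
The local north axis is (−sin φ cos λ, −sin φ sin λ, cos φ), giving ΔN = 154.461 + 60.096 − 237.772 = -23.22 m.
Horizontal magnitude = √(ΔE² + ΔN²) = √((-28.67)² + (-23.22)²) = 36.89 m.

37 m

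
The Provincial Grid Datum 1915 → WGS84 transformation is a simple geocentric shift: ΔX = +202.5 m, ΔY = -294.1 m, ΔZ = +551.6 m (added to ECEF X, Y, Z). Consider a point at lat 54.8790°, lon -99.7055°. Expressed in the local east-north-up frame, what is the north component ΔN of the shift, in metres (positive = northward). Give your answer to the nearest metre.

The local north axis is (−sin φ cos λ, −sin φ sin λ, cos φ), giving ΔN = 27.923 − 237.113 + 317.338 = 108.15 m.

ΔN = 108 m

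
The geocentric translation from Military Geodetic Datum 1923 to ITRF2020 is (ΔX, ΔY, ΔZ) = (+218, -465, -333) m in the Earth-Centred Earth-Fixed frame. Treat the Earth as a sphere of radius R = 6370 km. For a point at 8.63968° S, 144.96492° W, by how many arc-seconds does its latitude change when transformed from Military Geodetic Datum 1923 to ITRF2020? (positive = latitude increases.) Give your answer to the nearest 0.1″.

Δφ = -10.2″

sin φ = -0.150220, cos φ = 0.988653, sin λ = -0.574078, cos λ = -0.818801.
North component: ΔN = −sin φ cos λ·ΔX − sin φ sin λ·ΔY + cos φ·ΔZ = −(-0.150220)(-0.818801)(218) − (-0.150220)(-0.574078)(-465) + (0.988653)(-333) = -315.93 m.
1° of latitude spans πR/180 = 111177 m, so Δφ = -315.93 / 111177 × 3600 = -10.230″.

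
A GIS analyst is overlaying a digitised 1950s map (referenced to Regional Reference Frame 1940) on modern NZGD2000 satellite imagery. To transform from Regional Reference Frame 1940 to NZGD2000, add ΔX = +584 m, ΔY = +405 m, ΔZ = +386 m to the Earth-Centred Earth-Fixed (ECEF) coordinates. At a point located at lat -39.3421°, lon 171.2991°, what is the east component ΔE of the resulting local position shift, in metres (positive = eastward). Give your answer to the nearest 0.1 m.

At φ = -39.3421°, λ = 171.2991°: sin φ = -0.633949, cos φ = 0.773375, sin λ = 0.151276, cos λ = -0.988492.
ΔE = −sin λ·ΔX + cos λ·ΔY = −(0.151276)·(584) + (-0.988492)·(405) = -488.68 m.

ΔE = -488.7 m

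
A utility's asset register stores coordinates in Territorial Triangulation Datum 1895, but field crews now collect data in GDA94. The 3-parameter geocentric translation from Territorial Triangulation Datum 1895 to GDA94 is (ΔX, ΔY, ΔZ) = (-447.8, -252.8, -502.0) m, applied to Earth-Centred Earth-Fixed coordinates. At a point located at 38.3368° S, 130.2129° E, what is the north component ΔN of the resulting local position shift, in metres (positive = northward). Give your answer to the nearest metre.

The local north axis is (−sin φ cos λ, −sin φ sin λ, cos φ), giving ΔN = 179.332 − 119.746 − 393.758 = -334.17 m.

ΔN = -334 m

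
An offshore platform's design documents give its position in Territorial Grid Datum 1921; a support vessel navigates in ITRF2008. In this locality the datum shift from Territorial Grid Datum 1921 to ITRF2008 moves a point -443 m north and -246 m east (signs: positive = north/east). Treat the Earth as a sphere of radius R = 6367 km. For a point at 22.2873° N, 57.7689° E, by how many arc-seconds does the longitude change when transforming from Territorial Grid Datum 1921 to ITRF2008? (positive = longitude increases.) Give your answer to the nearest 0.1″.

At latitude 22.2873°, cos φ = 0.925294.
One radian of longitude at latitude φ spans R cos φ, so Δλ = ΔE / (R cos φ) = -246.0 / (6367000 × 0.925294) = -4.1756e-05 rad = -8.613″.

Δλ = -8.6″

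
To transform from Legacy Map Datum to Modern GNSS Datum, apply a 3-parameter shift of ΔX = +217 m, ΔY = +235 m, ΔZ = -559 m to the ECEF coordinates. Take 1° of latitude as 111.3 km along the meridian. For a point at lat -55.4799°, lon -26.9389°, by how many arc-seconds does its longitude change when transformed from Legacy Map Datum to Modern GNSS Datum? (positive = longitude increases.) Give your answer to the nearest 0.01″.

Δλ = 17.57″

sin φ = -0.823927, cos φ = 0.566695, sin λ = -0.453040, cos λ = 0.891490.
East component: ΔE = −sin λ·ΔX + cos λ·ΔY = −(-0.453040)(217) + (0.891490)(235) = 307.81 m.
1° of latitude spans 111300 m; at latitude φ, 1° of longitude spans that × cos φ = 63073.2 m, so Δλ = 307.81 / 63073.2 × 3600 = 17.569″.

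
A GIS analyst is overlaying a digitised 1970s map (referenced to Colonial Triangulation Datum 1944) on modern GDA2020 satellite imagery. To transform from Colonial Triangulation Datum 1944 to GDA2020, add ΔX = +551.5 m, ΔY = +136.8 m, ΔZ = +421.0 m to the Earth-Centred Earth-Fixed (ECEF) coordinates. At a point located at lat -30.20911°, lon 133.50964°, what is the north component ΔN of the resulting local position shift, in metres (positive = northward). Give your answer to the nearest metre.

The local north axis is (−sin φ cos λ, −sin φ sin λ, cos φ), giving ΔN = -191.046 + 49.921 + 363.826 = 222.70 m.

ΔN = 223 m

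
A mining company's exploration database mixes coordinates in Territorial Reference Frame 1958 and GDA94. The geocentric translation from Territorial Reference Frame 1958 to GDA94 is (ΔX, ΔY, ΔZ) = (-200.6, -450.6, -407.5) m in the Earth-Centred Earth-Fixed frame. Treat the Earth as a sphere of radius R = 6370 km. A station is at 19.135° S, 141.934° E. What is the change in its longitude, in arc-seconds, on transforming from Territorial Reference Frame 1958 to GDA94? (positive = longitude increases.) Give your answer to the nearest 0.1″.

sin φ = -0.327795, cos φ = 0.944749, sin λ = 0.616569, cos λ = -0.787301.
East component: ΔE = −sin λ·ΔX + cos λ·ΔY = −(0.616569)(-200.6) + (-0.787301)(-450.6) = 478.44 m.
1° of latitude spans πR/180 = 111177 m; at latitude φ, 1° of longitude spans that × cos φ = 105034.8 m, so Δλ = 478.44 / 105034.8 × 3600 = 16.398″.

Δλ = 16.4″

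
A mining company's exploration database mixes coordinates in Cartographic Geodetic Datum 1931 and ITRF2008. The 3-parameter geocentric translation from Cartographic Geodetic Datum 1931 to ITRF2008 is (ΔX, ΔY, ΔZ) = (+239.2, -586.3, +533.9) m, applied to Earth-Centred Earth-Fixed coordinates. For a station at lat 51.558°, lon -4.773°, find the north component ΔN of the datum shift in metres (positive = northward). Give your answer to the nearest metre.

At φ = 51.558°, λ = -4.773°: sin φ = 0.783238, cos φ = 0.621722, sin λ = -0.083208, cos λ = 0.996532.
ΔN = −sin φ cos λ·ΔX − sin φ sin λ·ΔY + cos φ·ΔZ = −(0.783238)(0.996532)(239.2) − (0.783238)(-0.083208)(-586.3) + (0.621722)(533.9) = 107.03 m.

ΔN = 107 m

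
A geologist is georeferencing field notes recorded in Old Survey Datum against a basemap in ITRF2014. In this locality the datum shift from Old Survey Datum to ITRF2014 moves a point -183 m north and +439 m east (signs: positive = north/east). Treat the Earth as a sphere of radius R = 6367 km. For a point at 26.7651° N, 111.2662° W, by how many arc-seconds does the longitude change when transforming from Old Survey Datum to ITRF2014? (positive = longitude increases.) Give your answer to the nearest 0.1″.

Δλ = 15.9″

At latitude 26.7651°, cos φ = 0.892860.
One radian of longitude at latitude φ spans R cos φ, so Δλ = ΔE / (R cos φ) = 439.0 / (6367000 × 0.892860) = 7.7223e-05 rad = 15.928″.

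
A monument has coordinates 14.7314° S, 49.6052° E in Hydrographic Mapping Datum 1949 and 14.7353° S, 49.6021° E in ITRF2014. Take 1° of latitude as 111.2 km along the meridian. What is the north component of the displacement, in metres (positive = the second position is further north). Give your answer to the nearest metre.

ΔN = -434 m

Δφ = -14.7353° − -14.7314° = -0.0039°; Δλ = 49.6021° − 49.6052° = -0.0031°.
ΔN = Δφ × 111200 = -433.7 m; ΔE = Δλ × 111200 × cos(-14.7314°) = -0.0031 × 111200 × 0.967129 = -333.4 m.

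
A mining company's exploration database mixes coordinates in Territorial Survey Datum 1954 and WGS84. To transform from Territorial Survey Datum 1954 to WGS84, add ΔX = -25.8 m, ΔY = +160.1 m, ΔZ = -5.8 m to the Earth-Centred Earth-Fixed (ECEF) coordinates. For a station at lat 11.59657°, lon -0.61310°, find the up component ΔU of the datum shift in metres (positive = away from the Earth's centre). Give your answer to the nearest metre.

ΔU = -28 m

At φ = 11.59657°, λ = -0.61310°: sin φ = 0.201019, cos φ = 0.979587, sin λ = -0.010700, cos λ = 0.999943.
ΔU = cos φ cos λ·ΔX + cos φ sin λ·ΔY + sin φ·ΔZ = (0.979587)(0.999943)(-25.8) + (0.979587)(-0.010700)(160.1) + (0.201019)(-5.8) = -28.12 m.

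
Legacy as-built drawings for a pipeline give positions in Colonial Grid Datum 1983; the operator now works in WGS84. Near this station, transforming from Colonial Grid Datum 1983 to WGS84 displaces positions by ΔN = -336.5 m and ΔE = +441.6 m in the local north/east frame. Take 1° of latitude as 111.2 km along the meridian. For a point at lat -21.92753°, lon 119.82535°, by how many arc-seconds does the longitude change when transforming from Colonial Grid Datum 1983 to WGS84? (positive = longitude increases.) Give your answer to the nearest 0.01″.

Δλ = 15.41″

At latitude -21.92753°, cos φ = 0.927657.
1° of longitude at this latitude = 111.2 × cos φ = 103.16 km, so Δλ = 441.6 / 103155.5 = 0.0042809° = 15.411″.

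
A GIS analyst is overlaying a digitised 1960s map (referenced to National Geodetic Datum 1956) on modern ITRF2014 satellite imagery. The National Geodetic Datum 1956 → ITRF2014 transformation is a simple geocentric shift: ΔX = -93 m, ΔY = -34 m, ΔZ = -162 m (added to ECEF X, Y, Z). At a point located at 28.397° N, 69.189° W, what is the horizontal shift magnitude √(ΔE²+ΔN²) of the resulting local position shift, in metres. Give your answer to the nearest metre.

The local east axis at (φ, λ) is (−sin λ, cos λ, 0), so ΔE = −sin(-69.189°)·(-93) + cos(-69.189°)·(-34) = -99.01 m.
The local north axis is (−sin φ cos λ, −sin φ sin λ, cos φ), giving ΔN = 15.714 − 15.115 − 142.507 = -141.91 m.
Horizontal magnitude = √(ΔE² + ΔN²) = √((-99.01)² + (-141.91)²) = 173.04 m.

173 m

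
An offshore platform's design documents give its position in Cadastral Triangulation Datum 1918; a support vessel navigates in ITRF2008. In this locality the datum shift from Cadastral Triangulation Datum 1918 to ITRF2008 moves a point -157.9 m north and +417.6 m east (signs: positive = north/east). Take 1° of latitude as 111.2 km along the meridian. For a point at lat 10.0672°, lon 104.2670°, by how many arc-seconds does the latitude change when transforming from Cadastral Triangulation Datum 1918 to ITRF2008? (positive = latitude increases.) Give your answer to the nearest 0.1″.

Δφ = -5.1″

1° of latitude = 111.2 km, so Δφ = -157.9 / 111200 = -0.0014200° = -5.112″.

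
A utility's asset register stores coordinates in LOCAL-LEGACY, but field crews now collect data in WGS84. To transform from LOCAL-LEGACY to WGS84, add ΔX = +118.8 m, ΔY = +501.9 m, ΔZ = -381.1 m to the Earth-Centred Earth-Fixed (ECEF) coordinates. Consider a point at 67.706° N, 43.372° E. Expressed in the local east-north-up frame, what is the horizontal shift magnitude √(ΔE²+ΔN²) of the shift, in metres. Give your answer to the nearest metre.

At φ = 67.706°, λ = 43.372°: sin φ = 0.925249, cos φ = 0.379359, sin λ = 0.686732, cos λ = 0.726910.
ΔE = −sin λ·ΔX + cos λ·ΔY = −(0.686732)·(118.8) + (0.726910)·(501.9) = 283.25 m.
ΔN = −sin φ cos λ·ΔX − sin φ sin λ·ΔY + cos φ·ΔZ = −(0.925249)(0.726910)(118.8) − (0.925249)(0.686732)(501.9) + (0.379359)(-381.1) = -543.38 m.
Horizontal magnitude = √(ΔE² + ΔN²) = √(283.25² + (-543.38)²) = 612.78 m.

613 m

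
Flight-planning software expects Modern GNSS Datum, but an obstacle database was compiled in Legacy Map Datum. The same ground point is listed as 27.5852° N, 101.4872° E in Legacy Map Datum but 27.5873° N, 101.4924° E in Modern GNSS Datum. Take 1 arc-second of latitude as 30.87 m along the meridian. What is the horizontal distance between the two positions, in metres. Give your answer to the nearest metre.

563 m

Δφ = 27.5873° − 27.5852° = +0.0021°; Δλ = 101.4924° − 101.4872° = +0.0052°.
1° of latitude = 3600 × 30.87 = 111132 m.
ΔN = Δφ × 111132 = 233.4 m; ΔE = Δλ × 111132 × cos(27.5852°) = +0.0052 × 111132 × 0.886323 = 512.2 m.
Distance = √(ΔE² + ΔN²) = √(512.2² + 233.4²) = 562.9 m.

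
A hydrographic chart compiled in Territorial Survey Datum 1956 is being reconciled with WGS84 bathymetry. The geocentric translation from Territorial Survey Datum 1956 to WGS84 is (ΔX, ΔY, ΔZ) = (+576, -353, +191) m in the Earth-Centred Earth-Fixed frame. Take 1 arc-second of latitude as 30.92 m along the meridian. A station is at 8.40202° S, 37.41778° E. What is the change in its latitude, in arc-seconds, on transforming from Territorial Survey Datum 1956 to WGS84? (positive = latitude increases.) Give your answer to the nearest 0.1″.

sin φ = -0.146118, cos φ = 0.989267, sin λ = 0.607622, cos λ = 0.794226.
North component: ΔN = −sin φ cos λ·ΔX − sin φ sin λ·ΔY + cos φ·ΔZ = −(-0.146118)(0.794226)(576) − (-0.146118)(0.607622)(-353) + (0.989267)(191) = 224.45 m.
1° of latitude spans 3600 × 30.92 = 111312 m, so Δφ = 224.45 / 111312 × 3600 = 7.259″.

Δφ = 7.3″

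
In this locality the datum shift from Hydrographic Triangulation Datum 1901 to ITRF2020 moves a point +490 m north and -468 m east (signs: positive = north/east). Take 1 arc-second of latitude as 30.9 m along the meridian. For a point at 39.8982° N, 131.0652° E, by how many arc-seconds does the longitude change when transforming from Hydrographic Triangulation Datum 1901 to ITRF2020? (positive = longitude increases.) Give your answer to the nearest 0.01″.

Δλ = -19.74″

At latitude 39.8982°, cos φ = 0.767185.
1″ of longitude at this latitude = 30.90 × cos φ = 23.7060 m, so Δλ = -468.0 / 23.7060 = -19.742″.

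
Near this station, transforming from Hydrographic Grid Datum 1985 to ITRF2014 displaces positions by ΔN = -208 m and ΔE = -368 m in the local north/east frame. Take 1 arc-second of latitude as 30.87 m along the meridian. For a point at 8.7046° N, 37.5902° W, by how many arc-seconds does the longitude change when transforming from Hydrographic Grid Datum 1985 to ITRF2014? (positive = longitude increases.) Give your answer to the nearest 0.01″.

Δλ = -12.06″

At latitude 8.7046°, cos φ = 0.988482.
1″ of longitude at this latitude = 30.87 × cos φ = 30.5144 m, so Δλ = -368.0 / 30.5144 = -12.060″.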